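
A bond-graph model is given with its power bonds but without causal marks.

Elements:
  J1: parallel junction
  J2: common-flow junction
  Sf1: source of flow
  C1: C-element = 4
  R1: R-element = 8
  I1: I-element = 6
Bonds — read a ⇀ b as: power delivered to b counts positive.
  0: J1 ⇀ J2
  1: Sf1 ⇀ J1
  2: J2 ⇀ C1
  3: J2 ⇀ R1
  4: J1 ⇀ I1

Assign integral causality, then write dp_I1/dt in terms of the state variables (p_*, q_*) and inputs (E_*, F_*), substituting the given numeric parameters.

#1 →Sf1  (Sf1: flow source, stroke at near end)
#2 →J2  (C1 integral (e out))
#4 →I1  (I1 integral (f out))
#0 →J1  (J1 needs exactly one e-in)
#3 →J2  (1-jn J2 has f-setter on 0)

dp_I1/dt = 8*F_Sf1 - 4*p_I1/3 + q_C1/4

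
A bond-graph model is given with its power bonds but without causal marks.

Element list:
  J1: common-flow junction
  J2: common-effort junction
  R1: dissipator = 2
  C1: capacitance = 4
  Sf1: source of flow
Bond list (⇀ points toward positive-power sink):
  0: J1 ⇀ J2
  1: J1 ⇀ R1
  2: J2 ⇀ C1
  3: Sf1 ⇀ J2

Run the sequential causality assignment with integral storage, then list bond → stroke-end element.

bond 3 →Sf1  (source Sf1 imposes f)
bond 2 →J2  (C1 outputs effort q/C1)
bond 0 →J1  (J2 effort already set via bond 2)
bond 1 →R1  (J1 needs exactly one f-in)

β0 |J1
β1 |R1
β2 |J2
β3 |Sf1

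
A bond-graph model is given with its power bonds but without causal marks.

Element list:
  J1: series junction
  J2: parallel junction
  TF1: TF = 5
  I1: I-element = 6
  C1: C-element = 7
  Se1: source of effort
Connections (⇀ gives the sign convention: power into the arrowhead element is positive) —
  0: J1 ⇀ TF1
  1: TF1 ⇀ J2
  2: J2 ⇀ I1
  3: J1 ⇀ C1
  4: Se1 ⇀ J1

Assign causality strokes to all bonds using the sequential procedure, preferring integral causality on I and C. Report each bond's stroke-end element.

b0 stroke→TF1
b1 stroke→J2
b2 stroke→I1
b3 stroke→J1
b4 stroke→J1

#4 →J1  (Se1: effort source, stroke at far end)
#2 →I1  (I1 integral (f out))
#1 →J2  (closing 0-jn rule on J2)
#0 →TF1  (TF1 one-in-one-out from 1)
#3 →J1  (J1 flow already set via bond 0)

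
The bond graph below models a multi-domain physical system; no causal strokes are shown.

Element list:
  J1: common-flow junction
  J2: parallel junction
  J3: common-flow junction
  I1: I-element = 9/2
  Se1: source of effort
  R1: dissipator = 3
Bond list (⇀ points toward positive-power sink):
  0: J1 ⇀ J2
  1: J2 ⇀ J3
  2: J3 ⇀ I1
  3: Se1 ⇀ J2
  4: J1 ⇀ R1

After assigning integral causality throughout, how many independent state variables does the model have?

1  (I1 all integral)

β3 stroke→J2  (source Se1 imposes e)
β0 stroke→J1  (0-jn J2 has e-setter on 3)
β1 stroke→J3  (J2 effort already set via bond 3)
β2 stroke→I1  (only one flow-in slot at J3)
β4 stroke→R1  (J1: last free bond brings flow in)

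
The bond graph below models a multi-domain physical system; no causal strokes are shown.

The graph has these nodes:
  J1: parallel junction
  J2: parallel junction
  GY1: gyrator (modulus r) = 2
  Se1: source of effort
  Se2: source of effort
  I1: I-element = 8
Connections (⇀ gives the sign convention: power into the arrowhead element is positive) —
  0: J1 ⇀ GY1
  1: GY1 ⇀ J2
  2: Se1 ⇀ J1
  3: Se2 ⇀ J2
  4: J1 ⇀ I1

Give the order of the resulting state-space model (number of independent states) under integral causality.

1  (I1 all integral)

b2 stroke at J1  (Se1 fixes effort; stroke away)
b3 stroke at J2  (source Se2 imposes e)
b0 stroke at GY1  (0-jn J1 has e-setter on 2)
b4 stroke at I1  (J1 effort already set via bond 2)
b1 stroke at GY1  (common-e at J2 fixed by 3)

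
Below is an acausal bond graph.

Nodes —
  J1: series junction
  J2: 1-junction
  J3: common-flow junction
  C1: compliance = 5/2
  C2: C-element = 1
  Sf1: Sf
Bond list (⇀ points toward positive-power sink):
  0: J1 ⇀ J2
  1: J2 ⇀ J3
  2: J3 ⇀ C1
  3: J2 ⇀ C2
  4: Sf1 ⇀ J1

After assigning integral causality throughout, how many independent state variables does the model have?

2  (C1, C2 all integral)

b4 stroke at Sf1  (Sf1: flow source, stroke at near end)
b0 stroke at J1  (J1 flow already set via bond 4)
b1 stroke at J2  (1-jn J2 has f-setter on 0)
b3 stroke at J2  (common-f at J2 fixed by 0)
b2 stroke at J3  (J3 flow already set via bond 1)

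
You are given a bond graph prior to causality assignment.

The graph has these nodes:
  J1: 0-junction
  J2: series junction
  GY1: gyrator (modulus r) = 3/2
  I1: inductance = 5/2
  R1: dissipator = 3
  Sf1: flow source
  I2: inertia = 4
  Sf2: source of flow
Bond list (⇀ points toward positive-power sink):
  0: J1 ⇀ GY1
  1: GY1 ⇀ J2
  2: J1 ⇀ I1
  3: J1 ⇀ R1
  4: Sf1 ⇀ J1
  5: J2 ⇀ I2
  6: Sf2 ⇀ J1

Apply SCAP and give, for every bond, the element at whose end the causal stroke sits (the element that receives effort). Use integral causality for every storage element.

β4 stroke at Sf1  (Sf1 fixes flow; stroke at Sf1)
β6 stroke at Sf2  (Sf2 fixes flow; stroke at Sf2)
β2 stroke at I1  (I1 outputs flow p/I1)
β5 stroke at I2  (I2 outputs flow p/I2)
β1 stroke at J2  (J2 flow already set via bond 5)
β0 stroke at J1  (GY1 both-in/both-out from 1)
β3 stroke at R1  (0-jn J1 has e-setter on 0)

b0 stroke→J1
b1 stroke→J2
b2 stroke→I1
b3 stroke→R1
b4 stroke→Sf1
b5 stroke→I2
b6 stroke→Sf2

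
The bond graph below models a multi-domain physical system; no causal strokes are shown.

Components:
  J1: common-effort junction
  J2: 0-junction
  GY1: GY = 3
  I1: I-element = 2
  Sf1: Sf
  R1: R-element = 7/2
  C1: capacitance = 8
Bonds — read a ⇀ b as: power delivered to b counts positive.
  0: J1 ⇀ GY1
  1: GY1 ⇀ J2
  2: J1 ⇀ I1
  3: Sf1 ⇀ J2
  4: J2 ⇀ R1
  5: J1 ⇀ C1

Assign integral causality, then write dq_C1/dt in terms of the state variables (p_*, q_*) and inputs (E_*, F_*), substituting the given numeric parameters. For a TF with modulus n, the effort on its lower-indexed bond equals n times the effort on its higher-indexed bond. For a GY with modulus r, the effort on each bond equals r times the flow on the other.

dq_C1/dt = -7*F_Sf1/6 - p_I1/2 - 7*q_C1/144

#3 stroke→Sf1  (Sf1 fixes flow; stroke at Sf1)
#2 stroke→I1  (I1 outputs flow p/I1)
#5 stroke→J1  (C1 integral (e out))
#0 stroke→GY1  (common-e at J1 fixed by 5)
#1 stroke→GY1  (GY1: gyrator matches bond 0)
#4 stroke→J2  (only one effort-in slot at J2)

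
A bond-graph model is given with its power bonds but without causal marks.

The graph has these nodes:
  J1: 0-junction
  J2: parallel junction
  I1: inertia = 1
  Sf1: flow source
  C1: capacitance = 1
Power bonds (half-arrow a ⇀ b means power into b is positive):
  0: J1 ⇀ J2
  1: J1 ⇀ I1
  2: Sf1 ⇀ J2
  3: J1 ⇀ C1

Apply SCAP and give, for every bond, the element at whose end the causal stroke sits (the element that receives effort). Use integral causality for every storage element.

β0 stroke→J2
β1 stroke→I1
β2 stroke→Sf1
β3 stroke→J1

bond 2 |Sf1  (Sf1: flow source, stroke at near end)
bond 0 |J2  (J2 needs exactly one e-in)
bond 1 |I1  (I1: I, integral causality)
bond 3 |J1  (only one effort-in slot at J1)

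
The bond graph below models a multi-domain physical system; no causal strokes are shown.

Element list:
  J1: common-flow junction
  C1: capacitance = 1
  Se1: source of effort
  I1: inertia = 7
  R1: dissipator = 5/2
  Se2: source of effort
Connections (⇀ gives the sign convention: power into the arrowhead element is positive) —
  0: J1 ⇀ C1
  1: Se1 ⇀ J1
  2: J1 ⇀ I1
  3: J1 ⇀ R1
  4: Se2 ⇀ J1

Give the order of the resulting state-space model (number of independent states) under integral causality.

β1 stroke at J1  (Se1: effort source, stroke at far end)
β4 stroke at J1  (source Se2 imposes e)
β0 stroke at J1  (C1: C, integral causality)
β2 stroke at I1  (prefer integral on I1)
β3 stroke at J1  (1-jn J1 has f-setter on 2)

2  (C1, I1 all integral)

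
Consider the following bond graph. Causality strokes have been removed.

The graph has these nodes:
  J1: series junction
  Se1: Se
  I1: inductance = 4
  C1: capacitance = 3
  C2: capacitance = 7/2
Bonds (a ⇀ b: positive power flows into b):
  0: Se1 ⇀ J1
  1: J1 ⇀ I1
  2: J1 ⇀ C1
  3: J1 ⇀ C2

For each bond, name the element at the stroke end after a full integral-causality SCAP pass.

#0 stroke at J1  (Se1 (Se) sets effort on bond)
#1 stroke at I1  (I1 outputs flow p/I1)
#2 stroke at J1  (1-jn J1 has f-setter on 1)
#3 stroke at J1  (J1 flow already set via bond 1)

b0 →J1
b1 →I1
b2 →J1
b3 →J1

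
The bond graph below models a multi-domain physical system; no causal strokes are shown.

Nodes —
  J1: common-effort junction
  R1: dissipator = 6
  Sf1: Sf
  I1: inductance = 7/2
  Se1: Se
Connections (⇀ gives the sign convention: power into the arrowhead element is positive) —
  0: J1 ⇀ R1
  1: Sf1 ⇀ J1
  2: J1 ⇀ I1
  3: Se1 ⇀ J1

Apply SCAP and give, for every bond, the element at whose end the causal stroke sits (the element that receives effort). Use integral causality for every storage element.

b1 |Sf1  (source Sf1 imposes f)
b3 |J1  (Se1 (Se) sets effort on bond)
b0 |R1  (J1 effort already set via bond 3)
b2 |I1  (J1 effort already set via bond 3)

β0 stroke at R1
β1 stroke at Sf1
β2 stroke at I1
β3 stroke at J1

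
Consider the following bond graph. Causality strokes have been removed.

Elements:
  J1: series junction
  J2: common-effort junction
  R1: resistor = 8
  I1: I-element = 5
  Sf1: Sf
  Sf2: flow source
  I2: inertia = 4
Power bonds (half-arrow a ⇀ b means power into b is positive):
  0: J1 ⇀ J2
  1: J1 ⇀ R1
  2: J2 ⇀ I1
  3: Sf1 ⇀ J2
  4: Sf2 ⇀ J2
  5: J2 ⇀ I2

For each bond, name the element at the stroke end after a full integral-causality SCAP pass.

bond 0 stroke at J2
bond 1 stroke at J1
bond 2 stroke at I1
bond 3 stroke at Sf1
bond 4 stroke at Sf2
bond 5 stroke at I2

b3 stroke→Sf1  (Sf1 fixes flow; stroke at Sf1)
b4 stroke→Sf2  (Sf2 fixes flow; stroke at Sf2)
b2 stroke→I1  (I1 integral (f out))
b5 stroke→I2  (prefer integral on I2)
b0 stroke→J2  (only one effort-in slot at J2)
b1 stroke→J1  (1-jn J1 has f-setter on 0)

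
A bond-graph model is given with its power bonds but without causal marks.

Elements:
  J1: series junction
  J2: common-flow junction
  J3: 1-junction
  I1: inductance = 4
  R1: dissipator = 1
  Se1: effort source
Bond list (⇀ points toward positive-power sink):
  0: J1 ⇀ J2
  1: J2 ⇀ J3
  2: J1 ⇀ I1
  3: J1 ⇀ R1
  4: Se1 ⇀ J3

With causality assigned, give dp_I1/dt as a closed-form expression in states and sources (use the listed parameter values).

#4 stroke→J3  (Se1: effort source, stroke at far end)
#1 stroke→J2  (only one flow-in slot at J3)
#0 stroke→J1  (J2 needs exactly one f-in)
#2 stroke→I1  (I1 integral (f out))
#3 stroke→J1  (J1 flow already set via bond 2)

dp_I1/dt = E_Se1 - p_I1/4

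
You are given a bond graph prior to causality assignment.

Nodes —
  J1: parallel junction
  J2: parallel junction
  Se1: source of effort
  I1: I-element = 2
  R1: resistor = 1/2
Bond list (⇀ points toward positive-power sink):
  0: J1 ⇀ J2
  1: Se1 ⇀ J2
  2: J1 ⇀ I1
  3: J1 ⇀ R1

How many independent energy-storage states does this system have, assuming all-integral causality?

1  (I1 all integral)

β1 stroke→J2  (Se1: effort source, stroke at far end)
β0 stroke→J1  (J2 effort already set via bond 1)
β2 stroke→I1  (0-jn J1 has e-setter on 0)
β3 stroke→R1  (0-jn J1 has e-setter on 0)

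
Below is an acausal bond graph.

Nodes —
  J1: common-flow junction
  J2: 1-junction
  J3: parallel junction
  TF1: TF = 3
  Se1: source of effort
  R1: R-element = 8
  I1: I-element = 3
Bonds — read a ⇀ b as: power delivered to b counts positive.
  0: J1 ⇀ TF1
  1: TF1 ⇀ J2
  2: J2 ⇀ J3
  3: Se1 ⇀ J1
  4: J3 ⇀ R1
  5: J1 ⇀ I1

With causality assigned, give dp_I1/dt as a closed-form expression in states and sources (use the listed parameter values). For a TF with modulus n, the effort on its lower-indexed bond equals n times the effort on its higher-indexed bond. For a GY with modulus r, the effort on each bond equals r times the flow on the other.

β3 →J1  (source Se1 imposes e)
β5 →I1  (I1 integral (f out))
β0 →J1  (J1 flow already set via bond 5)
β1 →TF1  (TF1 one-in-one-out from 0)
β2 →J2  (J2: bond 1 brought flow, rest push out)
β4 →J3  (closing 0-jn rule on J3)

dp_I1/dt = E_Se1 - 24*p_I1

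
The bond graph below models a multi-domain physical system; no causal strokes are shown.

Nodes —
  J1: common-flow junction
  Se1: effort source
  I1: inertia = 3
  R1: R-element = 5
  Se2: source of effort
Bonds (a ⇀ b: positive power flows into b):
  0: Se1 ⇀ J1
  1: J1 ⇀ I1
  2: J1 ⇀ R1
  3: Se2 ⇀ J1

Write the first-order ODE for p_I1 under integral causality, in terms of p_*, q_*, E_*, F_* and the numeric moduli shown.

dp_I1/dt = E_Se1 + E_Se2 - 5*p_I1/3

bond 0 stroke→J1  (Se1 fixes effort; stroke away)
bond 3 stroke→J1  (source Se2 imposes e)
bond 1 stroke→I1  (I1: I, integral causality)
bond 2 stroke→J1  (J1: bond 1 brought flow, rest push out)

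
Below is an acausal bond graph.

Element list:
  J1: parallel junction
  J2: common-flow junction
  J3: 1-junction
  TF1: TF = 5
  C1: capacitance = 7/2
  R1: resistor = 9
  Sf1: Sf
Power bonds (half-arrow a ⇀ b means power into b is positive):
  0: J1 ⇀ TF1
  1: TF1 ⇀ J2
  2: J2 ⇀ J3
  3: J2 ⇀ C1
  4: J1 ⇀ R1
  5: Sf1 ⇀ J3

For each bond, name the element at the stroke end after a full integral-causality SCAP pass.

bond 5 |Sf1  (Sf1: flow source, stroke at near end)
bond 2 |J3  (J3: bond 5 brought flow, rest push out)
bond 1 |J2  (common-f at J2 fixed by 2)
bond 3 |J2  (J2 flow already set via bond 2)
bond 0 |TF1  (through TF1, causality passes straight; one stroke at TF1)
bond 4 |J1  (only one effort-in slot at J1)

b0 →TF1
b1 →J2
b2 →J3
b3 →J2
b4 →J1
b5 →Sf1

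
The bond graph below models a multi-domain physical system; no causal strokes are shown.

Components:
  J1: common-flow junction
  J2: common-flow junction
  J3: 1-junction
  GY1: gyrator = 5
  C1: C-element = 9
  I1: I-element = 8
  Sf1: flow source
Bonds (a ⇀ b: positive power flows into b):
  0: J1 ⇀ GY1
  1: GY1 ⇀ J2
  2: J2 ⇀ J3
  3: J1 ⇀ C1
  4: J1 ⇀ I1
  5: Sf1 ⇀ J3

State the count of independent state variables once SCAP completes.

2  (C1, I1 all integral)

β5 stroke→Sf1  (source Sf1 imposes f)
β2 stroke→J3  (J3: bond 5 brought flow, rest push out)
β1 stroke→J2  (J2: bond 2 brought flow, rest push out)
β0 stroke→J1  (through GY1, causality inverts; strokes same side of GY1)
β3 stroke→J1  (C1 integral (e out))
β4 stroke→I1  (J1: last free bond brings flow in)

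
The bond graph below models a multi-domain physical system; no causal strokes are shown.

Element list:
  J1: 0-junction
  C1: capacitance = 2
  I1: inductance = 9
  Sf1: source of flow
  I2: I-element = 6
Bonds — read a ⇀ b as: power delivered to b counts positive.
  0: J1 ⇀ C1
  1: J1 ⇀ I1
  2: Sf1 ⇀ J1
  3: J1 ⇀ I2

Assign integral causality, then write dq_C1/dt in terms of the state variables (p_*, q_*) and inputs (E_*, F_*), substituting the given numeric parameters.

dq_C1/dt = F_Sf1 - p_I1/9 - p_I2/6

bond 2 stroke→Sf1  (Sf1: flow source, stroke at near end)
bond 0 stroke→J1  (prefer integral on C1)
bond 1 stroke→I1  (0-jn J1 has e-setter on 0)
bond 3 stroke→I2  (0-jn J1 has e-setter on 0)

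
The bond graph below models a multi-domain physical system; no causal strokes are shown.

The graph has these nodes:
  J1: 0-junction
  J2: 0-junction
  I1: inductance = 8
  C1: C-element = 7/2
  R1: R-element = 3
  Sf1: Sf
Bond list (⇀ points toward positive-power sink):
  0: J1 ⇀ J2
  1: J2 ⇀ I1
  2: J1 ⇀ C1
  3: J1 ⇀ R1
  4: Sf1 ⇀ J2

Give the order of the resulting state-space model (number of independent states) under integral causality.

b4 stroke→Sf1  (Sf1 (Sf) sets flow on bond)
b1 stroke→I1  (I1 outputs flow p/I1)
b0 stroke→J2  (closing 0-jn rule on J2)
b2 stroke→J1  (C1: C, integral causality)
b3 stroke→R1  (common-e at J1 fixed by 2)

2  (C1, I1 all integral)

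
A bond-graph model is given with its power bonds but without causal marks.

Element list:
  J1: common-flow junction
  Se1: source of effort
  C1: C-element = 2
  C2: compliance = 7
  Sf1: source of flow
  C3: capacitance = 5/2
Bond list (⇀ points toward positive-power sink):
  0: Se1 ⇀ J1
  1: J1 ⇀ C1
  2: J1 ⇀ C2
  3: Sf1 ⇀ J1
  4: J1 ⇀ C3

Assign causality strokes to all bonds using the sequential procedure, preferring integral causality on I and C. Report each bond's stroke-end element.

b0 stroke→J1  (source Se1 imposes e)
b3 stroke→Sf1  (Sf1 (Sf) sets flow on bond)
b1 stroke→J1  (J1 flow already set via bond 3)
b2 stroke→J1  (common-f at J1 fixed by 3)
b4 stroke→J1  (J1 flow already set via bond 3)

b0 |J1
b1 |J1
b2 |J1
b3 |Sf1
b4 |J1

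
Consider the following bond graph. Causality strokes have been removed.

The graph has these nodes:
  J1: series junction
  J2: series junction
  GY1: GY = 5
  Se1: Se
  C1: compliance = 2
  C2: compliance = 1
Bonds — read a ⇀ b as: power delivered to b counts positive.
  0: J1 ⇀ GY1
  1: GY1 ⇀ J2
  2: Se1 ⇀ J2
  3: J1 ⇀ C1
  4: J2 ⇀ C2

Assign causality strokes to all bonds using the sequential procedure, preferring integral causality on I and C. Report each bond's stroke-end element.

bond 2 |J2  (Se1 fixes effort; stroke away)
bond 3 |J1  (C1 outputs effort q/C1)
bond 0 |GY1  (J1 needs exactly one f-in)
bond 1 |GY1  (GY GY1: same side as bond 0)
bond 4 |J2  (1-jn J2 has f-setter on 1)

β0 |GY1
β1 |GY1
β2 |J2
β3 |J1
β4 |J2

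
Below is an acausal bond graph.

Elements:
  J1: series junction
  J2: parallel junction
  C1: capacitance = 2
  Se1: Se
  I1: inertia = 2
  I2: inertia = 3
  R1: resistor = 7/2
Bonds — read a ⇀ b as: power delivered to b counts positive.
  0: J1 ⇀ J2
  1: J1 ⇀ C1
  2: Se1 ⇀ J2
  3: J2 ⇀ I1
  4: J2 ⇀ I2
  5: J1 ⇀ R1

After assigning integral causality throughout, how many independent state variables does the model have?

3  (C1, I1, I2 all integral)

b2 stroke at J2  (source Se1 imposes e)
b0 stroke at J1  (J2 effort already set via bond 2)
b3 stroke at I1  (common-e at J2 fixed by 2)
b4 stroke at I2  (common-e at J2 fixed by 2)
b1 stroke at J1  (C1 outputs effort q/C1)
b5 stroke at R1  (J1: last free bond brings flow in)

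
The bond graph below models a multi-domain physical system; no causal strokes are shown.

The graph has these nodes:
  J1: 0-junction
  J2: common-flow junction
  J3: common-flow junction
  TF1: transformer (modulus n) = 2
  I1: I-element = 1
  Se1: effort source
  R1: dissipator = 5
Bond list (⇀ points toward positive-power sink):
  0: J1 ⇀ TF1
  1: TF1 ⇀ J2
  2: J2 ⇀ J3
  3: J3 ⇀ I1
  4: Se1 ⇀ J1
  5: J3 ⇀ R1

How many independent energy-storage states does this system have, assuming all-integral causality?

#4 |J1  (Se1 fixes effort; stroke away)
#0 |TF1  (common-e at J1 fixed by 4)
#1 |J2  (through TF1, causality passes straight; one stroke at TF1)
#2 |J3  (J2: last free bond brings flow in)
#3 |I1  (I1: I, integral causality)
#5 |J3  (J3 flow already set via bond 3)

1  (I1 all integral)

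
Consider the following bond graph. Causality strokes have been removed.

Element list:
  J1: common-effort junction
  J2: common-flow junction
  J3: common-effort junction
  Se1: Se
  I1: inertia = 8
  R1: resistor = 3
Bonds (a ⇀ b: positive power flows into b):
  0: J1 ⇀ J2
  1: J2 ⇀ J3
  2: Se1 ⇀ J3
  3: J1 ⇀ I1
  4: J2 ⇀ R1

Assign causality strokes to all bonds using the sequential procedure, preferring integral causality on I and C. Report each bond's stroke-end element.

bond 2 →J3  (source Se1 imposes e)
bond 1 →J2  (J3 effort already set via bond 2)
bond 3 →I1  (prefer integral on I1)
bond 0 →J1  (J1 needs exactly one e-in)
bond 4 →J2  (1-jn J2 has f-setter on 0)

β0 |J1
β1 |J2
β2 |J3
β3 |I1
β4 |J2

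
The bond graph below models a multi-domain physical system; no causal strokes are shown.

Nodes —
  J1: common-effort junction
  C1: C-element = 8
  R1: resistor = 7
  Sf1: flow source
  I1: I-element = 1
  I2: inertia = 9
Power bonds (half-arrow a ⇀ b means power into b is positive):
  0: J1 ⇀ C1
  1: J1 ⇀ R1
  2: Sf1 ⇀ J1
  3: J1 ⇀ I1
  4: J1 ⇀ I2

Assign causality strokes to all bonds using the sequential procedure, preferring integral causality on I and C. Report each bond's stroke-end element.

bond 0 stroke at J1
bond 1 stroke at R1
bond 2 stroke at Sf1
bond 3 stroke at I1
bond 4 stroke at I2

b2 |Sf1  (Sf1 (Sf) sets flow on bond)
b0 |J1  (C1: C, integral causality)
b1 |R1  (J1 effort already set via bond 0)
b3 |I1  (J1: bond 0 brought effort, rest push out)
b4 |I2  (common-e at J1 fixed by 0)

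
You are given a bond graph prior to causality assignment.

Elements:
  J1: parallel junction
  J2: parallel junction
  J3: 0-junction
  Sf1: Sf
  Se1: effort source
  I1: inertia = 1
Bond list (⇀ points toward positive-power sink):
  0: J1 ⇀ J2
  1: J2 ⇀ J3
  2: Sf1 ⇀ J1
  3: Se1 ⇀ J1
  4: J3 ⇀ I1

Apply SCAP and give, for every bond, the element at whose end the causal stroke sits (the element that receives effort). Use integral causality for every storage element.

#0 stroke→J2
#1 stroke→J3
#2 stroke→Sf1
#3 stroke→J1
#4 stroke→I1

β2 →Sf1  (Sf1 (Sf) sets flow on bond)
β3 →J1  (Se1: effort source, stroke at far end)
β0 →J2  (J1: bond 3 brought effort, rest push out)
β1 →J3  (J2 effort already set via bond 0)
β4 →I1  (J3: bond 1 brought effort, rest push out)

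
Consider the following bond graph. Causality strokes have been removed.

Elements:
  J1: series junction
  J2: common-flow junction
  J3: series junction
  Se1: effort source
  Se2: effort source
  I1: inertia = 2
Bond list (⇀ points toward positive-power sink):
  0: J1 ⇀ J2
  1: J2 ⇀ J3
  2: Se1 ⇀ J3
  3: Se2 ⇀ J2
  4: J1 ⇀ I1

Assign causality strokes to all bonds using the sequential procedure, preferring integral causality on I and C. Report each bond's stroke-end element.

#2 |J3  (Se1 fixes effort; stroke away)
#3 |J2  (Se2 fixes effort; stroke away)
#1 |J2  (only one flow-in slot at J3)
#0 |J1  (J2 needs exactly one f-in)
#4 |I1  (only one flow-in slot at J1)

β0 stroke at J1
β1 stroke at J2
β2 stroke at J3
β3 stroke at J2
β4 stroke at I1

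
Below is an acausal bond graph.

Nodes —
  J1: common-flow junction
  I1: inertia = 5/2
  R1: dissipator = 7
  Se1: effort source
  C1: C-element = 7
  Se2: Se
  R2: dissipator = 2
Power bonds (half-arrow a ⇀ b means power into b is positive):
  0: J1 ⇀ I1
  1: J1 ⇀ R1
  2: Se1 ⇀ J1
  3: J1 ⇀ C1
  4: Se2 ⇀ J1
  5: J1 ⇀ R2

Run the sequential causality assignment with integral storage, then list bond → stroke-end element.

b0 stroke→I1
b1 stroke→J1
b2 stroke→J1
b3 stroke→J1
b4 stroke→J1
b5 stroke→J1

b2 |J1  (Se1 fixes effort; stroke away)
b4 |J1  (source Se2 imposes e)
b0 |I1  (I1 integral (f out))
b1 |J1  (common-f at J1 fixed by 0)
b3 |J1  (common-f at J1 fixed by 0)
b5 |J1  (common-f at J1 fixed by 0)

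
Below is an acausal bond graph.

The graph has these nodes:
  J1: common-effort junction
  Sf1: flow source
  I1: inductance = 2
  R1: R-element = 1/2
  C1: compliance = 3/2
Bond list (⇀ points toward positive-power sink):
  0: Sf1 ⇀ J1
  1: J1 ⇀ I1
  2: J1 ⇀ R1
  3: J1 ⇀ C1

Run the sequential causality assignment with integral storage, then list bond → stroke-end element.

β0 stroke→Sf1
β1 stroke→I1
β2 stroke→R1
β3 stroke→J1

bond 0 →Sf1  (Sf1: flow source, stroke at near end)
bond 1 →I1  (I1 outputs flow p/I1)
bond 3 →J1  (C1 outputs effort q/C1)
bond 2 →R1  (common-e at J1 fixed by 3)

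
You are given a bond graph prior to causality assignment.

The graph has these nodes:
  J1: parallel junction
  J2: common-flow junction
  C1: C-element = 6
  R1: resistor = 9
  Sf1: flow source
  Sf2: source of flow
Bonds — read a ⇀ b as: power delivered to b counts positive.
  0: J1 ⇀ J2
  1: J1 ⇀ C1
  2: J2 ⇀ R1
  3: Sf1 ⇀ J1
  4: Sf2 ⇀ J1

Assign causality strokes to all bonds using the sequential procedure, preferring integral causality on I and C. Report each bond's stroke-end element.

bond 0 stroke→J2
bond 1 stroke→J1
bond 2 stroke→R1
bond 3 stroke→Sf1
bond 4 stroke→Sf2

#3 |Sf1  (Sf1 fixes flow; stroke at Sf1)
#4 |Sf2  (Sf2 (Sf) sets flow on bond)
#1 |J1  (C1 outputs effort q/C1)
#0 |J2  (common-e at J1 fixed by 1)
#2 |R1  (closing 1-jn rule on J2)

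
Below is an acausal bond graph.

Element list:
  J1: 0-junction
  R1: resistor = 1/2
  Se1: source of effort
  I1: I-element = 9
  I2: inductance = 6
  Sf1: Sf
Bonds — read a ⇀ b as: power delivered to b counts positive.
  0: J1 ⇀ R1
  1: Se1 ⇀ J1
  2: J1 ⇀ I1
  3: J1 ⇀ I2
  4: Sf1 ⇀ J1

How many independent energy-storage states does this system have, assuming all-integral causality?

2  (I1, I2 all integral)

β1 stroke at J1  (source Se1 imposes e)
β4 stroke at Sf1  (Sf1 fixes flow; stroke at Sf1)
β0 stroke at R1  (J1 effort already set via bond 1)
β2 stroke at I1  (J1 effort already set via bond 1)
β3 stroke at I2  (0-jn J1 has e-setter on 1)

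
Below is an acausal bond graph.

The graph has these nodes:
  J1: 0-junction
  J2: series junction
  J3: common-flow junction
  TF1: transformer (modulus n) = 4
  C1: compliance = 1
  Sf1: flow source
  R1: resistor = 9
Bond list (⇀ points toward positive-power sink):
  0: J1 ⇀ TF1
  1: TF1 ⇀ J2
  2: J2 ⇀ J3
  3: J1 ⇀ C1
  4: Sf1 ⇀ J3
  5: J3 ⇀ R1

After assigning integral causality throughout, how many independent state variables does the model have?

b4 stroke at Sf1  (Sf1 (Sf) sets flow on bond)
b2 stroke at J3  (common-f at J3 fixed by 4)
b5 stroke at J3  (J3 flow already set via bond 4)
b1 stroke at J2  (J2: bond 2 brought flow, rest push out)
b0 stroke at TF1  (through TF1, causality passes straight; one stroke at TF1)
b3 stroke at J1  (closing 0-jn rule on J1)

1  (C1 all integral)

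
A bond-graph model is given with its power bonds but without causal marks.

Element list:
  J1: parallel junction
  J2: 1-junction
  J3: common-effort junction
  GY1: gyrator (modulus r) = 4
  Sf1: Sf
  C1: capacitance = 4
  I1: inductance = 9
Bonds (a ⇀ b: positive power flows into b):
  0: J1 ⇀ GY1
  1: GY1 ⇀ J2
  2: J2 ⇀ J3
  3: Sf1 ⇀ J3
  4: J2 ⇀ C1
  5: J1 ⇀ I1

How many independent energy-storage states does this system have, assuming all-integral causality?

2  (C1, I1 all integral)

bond 3 →Sf1  (source Sf1 imposes f)
bond 2 →J3  (J3 needs exactly one e-in)
bond 1 →J2  (J2: bond 2 brought flow, rest push out)
bond 4 →J2  (common-f at J2 fixed by 2)
bond 0 →J1  (GY1: gyrator matches bond 1)
bond 5 →I1  (0-jn J1 has e-setter on 0)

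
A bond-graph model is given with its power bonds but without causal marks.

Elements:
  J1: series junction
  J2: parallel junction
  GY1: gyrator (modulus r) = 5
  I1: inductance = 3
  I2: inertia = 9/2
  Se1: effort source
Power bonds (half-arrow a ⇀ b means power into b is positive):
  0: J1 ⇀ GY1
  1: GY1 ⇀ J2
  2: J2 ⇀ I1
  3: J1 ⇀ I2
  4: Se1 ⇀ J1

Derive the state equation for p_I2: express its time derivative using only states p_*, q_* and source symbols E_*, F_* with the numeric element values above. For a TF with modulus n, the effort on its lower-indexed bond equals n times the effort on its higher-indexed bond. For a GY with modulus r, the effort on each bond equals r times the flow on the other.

dp_I2/dt = E_Se1 - 5*p_I1/3

b4 →J1  (Se1: effort source, stroke at far end)
b2 →I1  (I1: I, integral causality)
b1 →J2  (J2: last free bond brings effort in)
b0 →J1  (GY1 both-in/both-out from 1)
b3 →I2  (closing 1-jn rule on J1)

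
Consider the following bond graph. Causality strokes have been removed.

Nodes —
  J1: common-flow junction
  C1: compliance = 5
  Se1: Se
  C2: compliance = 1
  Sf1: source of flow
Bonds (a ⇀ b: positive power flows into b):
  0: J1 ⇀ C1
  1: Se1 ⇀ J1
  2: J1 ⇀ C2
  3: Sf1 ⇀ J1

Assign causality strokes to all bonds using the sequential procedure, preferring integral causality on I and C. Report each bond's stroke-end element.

#0 stroke at J1
#1 stroke at J1
#2 stroke at J1
#3 stroke at Sf1

bond 1 stroke→J1  (source Se1 imposes e)
bond 3 stroke→Sf1  (Sf1: flow source, stroke at near end)
bond 0 stroke→J1  (1-jn J1 has f-setter on 3)
bond 2 stroke→J1  (common-f at J1 fixed by 3)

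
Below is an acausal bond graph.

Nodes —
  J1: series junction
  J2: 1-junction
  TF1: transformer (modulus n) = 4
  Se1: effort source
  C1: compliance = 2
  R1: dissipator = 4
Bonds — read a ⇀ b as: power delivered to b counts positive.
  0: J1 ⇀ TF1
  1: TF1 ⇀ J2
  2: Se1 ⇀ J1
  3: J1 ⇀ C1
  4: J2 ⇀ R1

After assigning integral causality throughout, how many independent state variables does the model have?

1  (C1 all integral)

β2 →J1  (Se1: effort source, stroke at far end)
β3 →J1  (prefer integral on C1)
β0 →TF1  (J1 needs exactly one f-in)
β1 →J2  (TF1 one-in-one-out from 0)
β4 →R1  (J2: last free bond brings flow in)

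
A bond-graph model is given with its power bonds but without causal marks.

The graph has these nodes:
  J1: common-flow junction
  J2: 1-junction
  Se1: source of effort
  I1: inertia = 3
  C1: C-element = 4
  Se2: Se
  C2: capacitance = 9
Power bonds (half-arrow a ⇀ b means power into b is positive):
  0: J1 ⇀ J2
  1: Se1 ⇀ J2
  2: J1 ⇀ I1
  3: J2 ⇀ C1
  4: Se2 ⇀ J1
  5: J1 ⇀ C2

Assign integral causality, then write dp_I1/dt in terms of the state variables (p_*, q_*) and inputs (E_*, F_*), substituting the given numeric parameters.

bond 1 stroke at J2  (Se1 fixes effort; stroke away)
bond 4 stroke at J1  (source Se2 imposes e)
bond 2 stroke at I1  (prefer integral on I1)
bond 0 stroke at J1  (common-f at J1 fixed by 2)
bond 5 stroke at J1  (common-f at J1 fixed by 2)
bond 3 stroke at J2  (J2 flow already set via bond 0)

dp_I1/dt = E_Se1 + E_Se2 - q_C1/4 - q_C2/9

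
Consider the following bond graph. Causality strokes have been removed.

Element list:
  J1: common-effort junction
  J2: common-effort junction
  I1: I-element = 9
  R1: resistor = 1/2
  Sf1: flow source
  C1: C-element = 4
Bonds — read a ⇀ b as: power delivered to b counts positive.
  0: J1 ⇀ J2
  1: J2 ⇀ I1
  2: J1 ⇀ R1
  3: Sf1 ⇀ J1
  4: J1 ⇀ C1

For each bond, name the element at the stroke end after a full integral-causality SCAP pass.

β0 stroke at J2
β1 stroke at I1
β2 stroke at R1
β3 stroke at Sf1
β4 stroke at J1

#3 |Sf1  (Sf1 fixes flow; stroke at Sf1)
#1 |I1  (prefer integral on I1)
#0 |J2  (J2 needs exactly one e-in)
#4 |J1  (prefer integral on C1)
#2 |R1  (J1: bond 4 brought effort, rest push out)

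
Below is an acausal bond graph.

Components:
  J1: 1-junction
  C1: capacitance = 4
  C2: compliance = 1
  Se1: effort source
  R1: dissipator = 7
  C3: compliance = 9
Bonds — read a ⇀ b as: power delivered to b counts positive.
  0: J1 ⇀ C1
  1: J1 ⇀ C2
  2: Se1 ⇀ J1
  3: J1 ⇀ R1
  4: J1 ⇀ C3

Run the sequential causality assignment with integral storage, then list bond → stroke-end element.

β0 stroke at J1
β1 stroke at J1
β2 stroke at J1
β3 stroke at R1
β4 stroke at J1

#2 stroke→J1  (Se1 (Se) sets effort on bond)
#0 stroke→J1  (C1: C, integral causality)
#1 stroke→J1  (C2 integral (e out))
#4 stroke→J1  (prefer integral on C3)
#3 stroke→R1  (only one flow-in slot at J1)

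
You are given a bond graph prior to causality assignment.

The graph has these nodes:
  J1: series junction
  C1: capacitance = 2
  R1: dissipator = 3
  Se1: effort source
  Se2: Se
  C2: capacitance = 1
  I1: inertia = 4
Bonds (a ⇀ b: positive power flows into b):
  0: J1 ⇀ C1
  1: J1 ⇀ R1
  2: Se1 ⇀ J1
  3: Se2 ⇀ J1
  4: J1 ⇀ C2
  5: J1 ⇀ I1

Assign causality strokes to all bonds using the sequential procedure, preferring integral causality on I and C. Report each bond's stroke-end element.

bond 2 |J1  (source Se1 imposes e)
bond 3 |J1  (Se2 fixes effort; stroke away)
bond 0 |J1  (C1: C, integral causality)
bond 4 |J1  (C2 outputs effort q/C2)
bond 5 |I1  (prefer integral on I1)
bond 1 |J1  (J1: bond 5 brought flow, rest push out)

#0 stroke→J1
#1 stroke→J1
#2 stroke→J1
#3 stroke→J1
#4 stroke→J1
#5 stroke→I1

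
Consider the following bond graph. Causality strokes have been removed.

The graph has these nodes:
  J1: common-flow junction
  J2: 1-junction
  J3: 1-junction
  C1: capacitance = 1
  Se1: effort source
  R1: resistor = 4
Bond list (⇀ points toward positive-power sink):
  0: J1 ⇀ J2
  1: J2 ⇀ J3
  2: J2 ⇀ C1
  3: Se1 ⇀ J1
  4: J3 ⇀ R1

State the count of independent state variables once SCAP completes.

bond 3 stroke at J1  (Se1 (Se) sets effort on bond)
bond 0 stroke at J2  (closing 1-jn rule on J1)
bond 2 stroke at J2  (C1: C, integral causality)
bond 1 stroke at J3  (J2: last free bond brings flow in)
bond 4 stroke at R1  (J3 needs exactly one f-in)

1  (C1 all integral)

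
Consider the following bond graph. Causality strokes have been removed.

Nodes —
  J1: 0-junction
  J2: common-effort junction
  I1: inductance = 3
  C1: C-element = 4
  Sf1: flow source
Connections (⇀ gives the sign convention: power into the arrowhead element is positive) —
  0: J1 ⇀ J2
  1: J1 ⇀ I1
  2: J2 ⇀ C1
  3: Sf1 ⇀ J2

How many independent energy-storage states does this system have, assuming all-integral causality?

2  (C1, I1 all integral)

#3 stroke at Sf1  (Sf1 fixes flow; stroke at Sf1)
#1 stroke at I1  (prefer integral on I1)
#0 stroke at J1  (closing 0-jn rule on J1)
#2 stroke at J2  (J2 needs exactly one e-in)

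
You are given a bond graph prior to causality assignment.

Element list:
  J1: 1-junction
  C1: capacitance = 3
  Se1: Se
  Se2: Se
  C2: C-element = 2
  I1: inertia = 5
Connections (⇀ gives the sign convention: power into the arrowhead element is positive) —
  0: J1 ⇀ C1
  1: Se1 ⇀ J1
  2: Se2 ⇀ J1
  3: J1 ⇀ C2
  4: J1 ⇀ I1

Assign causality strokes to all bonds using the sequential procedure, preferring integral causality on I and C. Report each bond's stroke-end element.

bond 0 →J1
bond 1 →J1
bond 2 →J1
bond 3 →J1
bond 4 →I1

#1 stroke at J1  (Se1: effort source, stroke at far end)
#2 stroke at J1  (source Se2 imposes e)
#0 stroke at J1  (C1 integral (e out))
#3 stroke at J1  (prefer integral on C2)
#4 stroke at I1  (only one flow-in slot at J1)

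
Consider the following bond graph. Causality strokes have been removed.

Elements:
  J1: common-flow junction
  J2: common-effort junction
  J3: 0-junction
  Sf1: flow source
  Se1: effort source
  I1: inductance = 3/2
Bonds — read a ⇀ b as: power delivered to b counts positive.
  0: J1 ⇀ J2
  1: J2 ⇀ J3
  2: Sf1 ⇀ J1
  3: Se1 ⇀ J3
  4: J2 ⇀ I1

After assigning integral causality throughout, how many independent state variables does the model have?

β2 stroke→Sf1  (source Sf1 imposes f)
β3 stroke→J3  (Se1 (Se) sets effort on bond)
β0 stroke→J1  (J1 flow already set via bond 2)
β1 stroke→J2  (J3 effort already set via bond 3)
β4 stroke→I1  (0-jn J2 has e-setter on 1)

1  (I1 all integral)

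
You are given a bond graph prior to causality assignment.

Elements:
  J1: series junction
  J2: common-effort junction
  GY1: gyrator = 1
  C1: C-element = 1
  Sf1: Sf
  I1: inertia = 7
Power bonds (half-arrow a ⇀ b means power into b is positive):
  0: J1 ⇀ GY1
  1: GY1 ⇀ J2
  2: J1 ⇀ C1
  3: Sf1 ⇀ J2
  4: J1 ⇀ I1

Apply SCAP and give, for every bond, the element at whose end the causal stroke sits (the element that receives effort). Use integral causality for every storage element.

b0 |J1
b1 |J2
b2 |J1
b3 |Sf1
b4 |I1

bond 3 →Sf1  (Sf1 (Sf) sets flow on bond)
bond 1 →J2  (only one effort-in slot at J2)
bond 0 →J1  (GY1 both-in/both-out from 1)
bond 2 →J1  (C1 integral (e out))
bond 4 →I1  (closing 1-jn rule on J1)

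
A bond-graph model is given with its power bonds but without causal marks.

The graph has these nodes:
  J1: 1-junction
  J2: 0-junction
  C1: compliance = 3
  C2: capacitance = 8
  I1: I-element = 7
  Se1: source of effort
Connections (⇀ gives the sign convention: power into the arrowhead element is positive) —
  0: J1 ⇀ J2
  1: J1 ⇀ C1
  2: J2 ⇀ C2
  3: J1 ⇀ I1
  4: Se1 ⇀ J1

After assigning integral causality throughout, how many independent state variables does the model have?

3  (C1, C2, I1 all integral)

b4 stroke→J1  (Se1 fixes effort; stroke away)
b1 stroke→J1  (C1 outputs effort q/C1)
b2 stroke→J2  (C2 outputs effort q/C2)
b0 stroke→J1  (0-jn J2 has e-setter on 2)
b3 stroke→I1  (only one flow-in slot at J1)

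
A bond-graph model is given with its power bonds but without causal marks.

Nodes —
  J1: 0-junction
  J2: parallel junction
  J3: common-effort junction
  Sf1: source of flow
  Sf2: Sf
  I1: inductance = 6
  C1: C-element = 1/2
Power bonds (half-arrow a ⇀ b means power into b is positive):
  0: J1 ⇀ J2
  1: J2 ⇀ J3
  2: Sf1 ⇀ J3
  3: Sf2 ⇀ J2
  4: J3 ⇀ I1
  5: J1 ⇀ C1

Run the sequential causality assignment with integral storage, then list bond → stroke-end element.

b0 →J2
b1 →J3
b2 →Sf1
b3 →Sf2
b4 →I1
b5 →J1

#2 stroke→Sf1  (Sf1 (Sf) sets flow on bond)
#3 stroke→Sf2  (Sf2: flow source, stroke at near end)
#4 stroke→I1  (I1 integral (f out))
#1 stroke→J3  (J3 needs exactly one e-in)
#0 stroke→J2  (J2: last free bond brings effort in)
#5 stroke→J1  (closing 0-jn rule on J1)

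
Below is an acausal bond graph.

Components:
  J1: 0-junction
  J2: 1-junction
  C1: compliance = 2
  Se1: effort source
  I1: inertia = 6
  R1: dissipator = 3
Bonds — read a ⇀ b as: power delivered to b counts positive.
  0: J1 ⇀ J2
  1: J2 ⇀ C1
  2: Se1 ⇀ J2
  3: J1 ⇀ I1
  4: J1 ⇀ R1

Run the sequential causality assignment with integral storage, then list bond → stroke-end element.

b2 stroke at J2  (source Se1 imposes e)
b1 stroke at J2  (C1 integral (e out))
b0 stroke at J1  (only one flow-in slot at J2)
b3 stroke at I1  (J1 effort already set via bond 0)
b4 stroke at R1  (J1 effort already set via bond 0)

b0 |J1
b1 |J2
b2 |J2
b3 |I1
b4 |R1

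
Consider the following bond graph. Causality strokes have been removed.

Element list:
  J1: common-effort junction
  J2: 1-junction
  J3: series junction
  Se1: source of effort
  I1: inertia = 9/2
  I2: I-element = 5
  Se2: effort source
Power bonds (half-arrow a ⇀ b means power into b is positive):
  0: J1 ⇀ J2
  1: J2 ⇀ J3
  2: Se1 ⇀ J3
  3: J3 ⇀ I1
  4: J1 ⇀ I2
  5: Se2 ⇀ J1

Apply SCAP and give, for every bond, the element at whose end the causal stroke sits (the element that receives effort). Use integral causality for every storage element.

β2 stroke→J3  (Se1 fixes effort; stroke away)
β5 stroke→J1  (Se2 fixes effort; stroke away)
β0 stroke→J2  (common-e at J1 fixed by 5)
β4 stroke→I2  (common-e at J1 fixed by 5)
β1 stroke→J3  (J2 needs exactly one f-in)
β3 stroke→I1  (closing 1-jn rule on J3)

#0 →J2
#1 →J3
#2 →J3
#3 →I1
#4 →I2
#5 →J1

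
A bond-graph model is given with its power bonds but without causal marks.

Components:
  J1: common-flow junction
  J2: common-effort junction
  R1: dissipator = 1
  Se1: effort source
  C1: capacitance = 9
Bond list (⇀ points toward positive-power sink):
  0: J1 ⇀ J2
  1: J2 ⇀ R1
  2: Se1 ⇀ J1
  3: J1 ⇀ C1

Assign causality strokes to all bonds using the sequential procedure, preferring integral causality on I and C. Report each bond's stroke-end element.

bond 0 |J2
bond 1 |R1
bond 2 |J1
bond 3 |J1

bond 2 stroke at J1  (Se1 (Se) sets effort on bond)
bond 3 stroke at J1  (C1: C, integral causality)
bond 0 stroke at J2  (J1 needs exactly one f-in)
bond 1 stroke at R1  (common-e at J2 fixed by 0)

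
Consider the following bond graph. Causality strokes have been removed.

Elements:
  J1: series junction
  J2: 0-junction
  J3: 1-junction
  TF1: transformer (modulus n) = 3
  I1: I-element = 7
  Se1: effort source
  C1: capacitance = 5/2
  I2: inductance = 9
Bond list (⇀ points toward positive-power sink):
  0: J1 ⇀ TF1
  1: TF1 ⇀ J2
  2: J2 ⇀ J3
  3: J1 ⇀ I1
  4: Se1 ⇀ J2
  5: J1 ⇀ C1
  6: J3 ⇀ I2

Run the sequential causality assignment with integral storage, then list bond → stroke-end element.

#0 stroke at J1
#1 stroke at TF1
#2 stroke at J3
#3 stroke at I1
#4 stroke at J2
#5 stroke at J1
#6 stroke at I2

β4 stroke→J2  (Se1 fixes effort; stroke away)
β1 stroke→TF1  (J2: bond 4 brought effort, rest push out)
β2 stroke→J3  (common-e at J2 fixed by 4)
β6 stroke→I2  (J3: last free bond brings flow in)
β0 stroke→J1  (TF1: transformer flips bond 1)
β3 stroke→I1  (I1 outputs flow p/I1)
β5 stroke→J1  (common-f at J1 fixed by 3)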